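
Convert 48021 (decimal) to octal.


Divide by 8 repeatedly:
48021 ÷ 8 = 6002 remainder 5
6002 ÷ 8 = 750 remainder 2
750 ÷ 8 = 93 remainder 6
93 ÷ 8 = 11 remainder 5
11 ÷ 8 = 1 remainder 3
1 ÷ 8 = 0 remainder 1
Reading remainders bottom-up:
= 0o135625


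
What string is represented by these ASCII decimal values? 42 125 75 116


Codes (decimal): 42 125 75 116
Per-code ASCII lookup:
  42  (special character) → '*'
  125  (special character) → '}'
  75  (range 65-90: uppercase, 75 - 65 = 10) → 'K'
  116  (range 97-122: lowercase, 116 - 97 = 19) → 't'
= '*}Kt'


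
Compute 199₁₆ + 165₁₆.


Align and add column by column (LSB to MSB, each column mod 16 with carry):
  0199
+ 0165
  ----
  col 0: 9(9) + 5(5) + 0 (carry in) = 14 → E(14), carry out 0
  col 1: 9(9) + 6(6) + 0 (carry in) = 15 → F(15), carry out 0
  col 2: 1(1) + 1(1) + 0 (carry in) = 2 → 2(2), carry out 0
  col 3: 0(0) + 0(0) + 0 (carry in) = 0 → 0(0), carry out 0
Reading digits MSB→LSB: 02FE
Strip leading zeros: 2FE
= 0x2FE


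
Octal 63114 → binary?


Each octal digit → 3 binary bits:
  6 = 110
  3 = 011
  1 = 001
  1 = 001
  4 = 100
Concatenate: 110 011 001 001 100
= 110011001001100


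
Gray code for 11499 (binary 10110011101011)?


Binary: 10110011101011
Gray code: G = B XOR (B >> 1)
B >> 1 = 01011001110101
10110011101011 XOR 01011001110101:
  1 XOR 0 = 1
  0 XOR 1 = 1
  1 XOR 0 = 1
  1 XOR 1 = 0
  0 XOR 1 = 1
  0 XOR 0 = 0
  1 XOR 0 = 1
  1 XOR 1 = 0
  1 XOR 1 = 0
  0 XOR 1 = 1
  1 XOR 0 = 1
  0 XOR 1 = 1
  1 XOR 0 = 1
  1 XOR 1 = 0
= 11101010011110


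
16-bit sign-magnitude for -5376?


Sign bit: 1 (negative)
Magnitude: 5376 = 001010100000000
= 1001010100000000


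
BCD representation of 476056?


Each digit → 4-bit binary:
  4 → 0100
  7 → 0111
  6 → 0110
  0 → 0000
  5 → 0101
  6 → 0110
= 0100 0111 0110 0000 0101 0110


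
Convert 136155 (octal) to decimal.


Positional values:
Position 0: 5 × 8^0 = 5
Position 1: 5 × 8^1 = 40
Position 2: 1 × 8^2 = 64
Position 3: 6 × 8^3 = 3072
Position 4: 3 × 8^4 = 12288
Position 5: 1 × 8^5 = 32768
Sum = 5 + 40 + 64 + 3072 + 12288 + 32768
= 48237


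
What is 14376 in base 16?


Divide by 16 repeatedly:
14376 ÷ 16 = 898 remainder 8 (8)
898 ÷ 16 = 56 remainder 2 (2)
56 ÷ 16 = 3 remainder 8 (8)
3 ÷ 16 = 0 remainder 3 (3)
Reading remainders bottom-up:
= 0x3828


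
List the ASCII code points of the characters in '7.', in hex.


String: '7.'  (2 characters)
Per-character ASCII lookup:
  '7': digits start at 48: '7' = 48 + 7 = 55 → 0x37
  '.': special character: '.' = 46 → 0x2E
= 0x37 0x2E


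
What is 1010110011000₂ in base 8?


Group into 3-bit groups: 001010110011000
  001 = 1
  010 = 2
  110 = 6
  011 = 3
  000 = 0
= 0o12630


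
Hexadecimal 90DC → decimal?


Positional values:
Position 0: C × 16^0 = 12 × 1 = 12
Position 1: D × 16^1 = 13 × 16 = 208
Position 2: 0 × 16^2 = 0 × 256 = 0
Position 3: 9 × 16^3 = 9 × 4096 = 36864
Sum = 12 + 208 + 0 + 36864
= 37084


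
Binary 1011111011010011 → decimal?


Positional values:
Bit 0: 1 × 2^0 = 1
Bit 1: 1 × 2^1 = 2
Bit 4: 1 × 2^4 = 16
Bit 6: 1 × 2^6 = 64
Bit 7: 1 × 2^7 = 128
Bit 9: 1 × 2^9 = 512
Bit 10: 1 × 2^10 = 1024
Bit 11: 1 × 2^11 = 2048
Bit 12: 1 × 2^12 = 4096
Bit 13: 1 × 2^13 = 8192
Bit 15: 1 × 2^15 = 32768
Sum = 1 + 2 + 16 + 64 + 128 + 512 + 1024 + 2048 + 4096 + 8192 + 32768
= 48851


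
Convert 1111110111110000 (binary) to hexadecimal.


Group into 4-bit nibbles: 1111110111110000
  1111 = F
  1101 = D
  1111 = F
  0000 = 0
= 0xFDF0


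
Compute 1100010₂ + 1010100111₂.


Align and add column by column (LSB to MSB, carry propagating):
  00001100010
+ 01010100111
  -----------
  col 0: 0 + 1 + 0 (carry in) = 1 → bit 1, carry out 0
  col 1: 1 + 1 + 0 (carry in) = 2 → bit 0, carry out 1
  col 2: 0 + 1 + 1 (carry in) = 2 → bit 0, carry out 1
  col 3: 0 + 0 + 1 (carry in) = 1 → bit 1, carry out 0
  col 4: 0 + 0 + 0 (carry in) = 0 → bit 0, carry out 0
  col 5: 1 + 1 + 0 (carry in) = 2 → bit 0, carry out 1
  col 6: 1 + 0 + 1 (carry in) = 2 → bit 0, carry out 1
  col 7: 0 + 1 + 1 (carry in) = 2 → bit 0, carry out 1
  col 8: 0 + 0 + 1 (carry in) = 1 → bit 1, carry out 0
  col 9: 0 + 1 + 0 (carry in) = 1 → bit 1, carry out 0
  col 10: 0 + 0 + 0 (carry in) = 0 → bit 0, carry out 0
Reading bits MSB→LSB: 01100001001
Strip leading zeros: 1100001001
= 1100001001


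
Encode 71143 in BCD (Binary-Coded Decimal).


Each digit → 4-bit binary:
  7 → 0111
  1 → 0001
  1 → 0001
  4 → 0100
  3 → 0011
= 0111 0001 0001 0100 0011


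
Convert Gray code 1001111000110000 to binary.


Gray code: 1001111000110000
MSB stays the same: 1
Each subsequent bit = prev_binary XOR current_gray:
  B[1] = 1 XOR 0 = 1
  B[2] = 1 XOR 0 = 1
  B[3] = 1 XOR 1 = 0
  B[4] = 0 XOR 1 = 1
  B[5] = 1 XOR 1 = 0
  B[6] = 0 XOR 1 = 1
  B[7] = 1 XOR 0 = 1
  B[8] = 1 XOR 0 = 1
  B[9] = 1 XOR 0 = 1
  B[10] = 1 XOR 1 = 0
  B[11] = 0 XOR 1 = 1
  B[12] = 1 XOR 0 = 1
  B[13] = 1 XOR 0 = 1
  B[14] = 1 XOR 0 = 1
  B[15] = 1 XOR 0 = 1
= 1110101111011111 (60383 decimal)


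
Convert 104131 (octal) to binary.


Each octal digit → 3 binary bits:
  1 = 001
  0 = 000
  4 = 100
  1 = 001
  3 = 011
  1 = 001
Concatenate: 001 000 100 001 011 001
= 001000100001011001


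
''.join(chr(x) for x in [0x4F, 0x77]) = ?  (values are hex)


Codes (hex): 0x4F 0x77
Per-code ASCII lookup:
  0x4F = 79  (range 65-90: uppercase, 79 - 65 = 14) → 'O'
  0x77 = 119  (range 97-122: lowercase, 119 - 97 = 22) → 'w'
= 'Ow'


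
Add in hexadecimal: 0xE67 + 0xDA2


Align and add column by column (LSB to MSB, each column mod 16 with carry):
  0E67
+ 0DA2
  ----
  col 0: 7(7) + 2(2) + 0 (carry in) = 9 → 9(9), carry out 0
  col 1: 6(6) + A(10) + 0 (carry in) = 16 → 0(0), carry out 1
  col 2: E(14) + D(13) + 1 (carry in) = 28 → C(12), carry out 1
  col 3: 0(0) + 0(0) + 1 (carry in) = 1 → 1(1), carry out 0
Reading digits MSB→LSB: 1C09
Strip leading zeros: 1C09
= 0x1C09


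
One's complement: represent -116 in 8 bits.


Original: 01110100
Invert all bits:
  bit 0: 0 → 1
  bit 1: 1 → 0
  bit 2: 1 → 0
  bit 3: 1 → 0
  bit 4: 0 → 1
  bit 5: 1 → 0
  bit 6: 0 → 1
  bit 7: 0 → 1
= 10001011


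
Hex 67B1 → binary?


Each hex digit → 4 binary bits:
  6 = 0110
  7 = 0111
  B = 1011
  1 = 0001
Concatenate: 0110 0111 1011 0001
= 0110011110110001


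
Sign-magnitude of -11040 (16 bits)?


Sign bit: 1 (negative)
Magnitude: 11040 = 010101100100000
= 1010101100100000


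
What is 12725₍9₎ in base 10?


Positional values (base 9):
  5 × 9^0 = 5 × 1 = 5
  2 × 9^1 = 2 × 9 = 18
  7 × 9^2 = 7 × 81 = 567
  2 × 9^3 = 2 × 729 = 1458
  1 × 9^4 = 1 × 6561 = 6561
Sum = 5 + 18 + 567 + 1458 + 6561
= 8609


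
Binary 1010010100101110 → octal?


Group into 3-bit groups: 001010010100101110
  001 = 1
  010 = 2
  010 = 2
  100 = 4
  101 = 5
  110 = 6
= 0o122456


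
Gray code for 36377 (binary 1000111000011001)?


Binary: 1000111000011001
Gray code: G = B XOR (B >> 1)
B >> 1 = 0100011100001100
1000111000011001 XOR 0100011100001100:
  1 XOR 0 = 1
  0 XOR 1 = 1
  0 XOR 0 = 0
  0 XOR 0 = 0
  1 XOR 0 = 1
  1 XOR 1 = 0
  1 XOR 1 = 0
  0 XOR 1 = 1
  0 XOR 0 = 0
  0 XOR 0 = 0
  0 XOR 0 = 0
  1 XOR 0 = 1
  1 XOR 1 = 0
  0 XOR 1 = 1
  0 XOR 0 = 0
  1 XOR 0 = 1
= 1100100100010101


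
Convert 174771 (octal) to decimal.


Positional values:
Position 0: 1 × 8^0 = 1
Position 1: 7 × 8^1 = 56
Position 2: 7 × 8^2 = 448
Position 3: 4 × 8^3 = 2048
Position 4: 7 × 8^4 = 28672
Position 5: 1 × 8^5 = 32768
Sum = 1 + 56 + 448 + 2048 + 28672 + 32768
= 63993


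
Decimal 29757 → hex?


Divide by 16 repeatedly:
29757 ÷ 16 = 1859 remainder 13 (D)
1859 ÷ 16 = 116 remainder 3 (3)
116 ÷ 16 = 7 remainder 4 (4)
7 ÷ 16 = 0 remainder 7 (7)
Reading remainders bottom-up:
= 0x743D


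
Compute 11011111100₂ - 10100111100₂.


Align and subtract column by column (LSB to MSB, borrowing when needed):
  11011111100
- 10100111100
  -----------
  col 0: (0 - 0 borrow-in) - 0 → 0 - 0 = 0, borrow out 0
  col 1: (0 - 0 borrow-in) - 0 → 0 - 0 = 0, borrow out 0
  col 2: (1 - 0 borrow-in) - 1 → 1 - 1 = 0, borrow out 0
  col 3: (1 - 0 borrow-in) - 1 → 1 - 1 = 0, borrow out 0
  col 4: (1 - 0 borrow-in) - 1 → 1 - 1 = 0, borrow out 0
  col 5: (1 - 0 borrow-in) - 1 → 1 - 1 = 0, borrow out 0
  col 6: (1 - 0 borrow-in) - 0 → 1 - 0 = 1, borrow out 0
  col 7: (1 - 0 borrow-in) - 0 → 1 - 0 = 1, borrow out 0
  col 8: (0 - 0 borrow-in) - 1 → borrow from next column: (0+2) - 1 = 1, borrow out 1
  col 9: (1 - 1 borrow-in) - 0 → 0 - 0 = 0, borrow out 0
  col 10: (1 - 0 borrow-in) - 1 → 1 - 1 = 0, borrow out 0
Reading bits MSB→LSB: 00111000000
Strip leading zeros: 111000000
= 111000000


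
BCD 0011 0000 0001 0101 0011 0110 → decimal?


Each 4-bit group → digit:
  0011 → 3
  0000 → 0
  0001 → 1
  0101 → 5
  0011 → 3
  0110 → 6
= 301536


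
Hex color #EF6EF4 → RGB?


Hex: #EF6EF4
R = EF₁₆ = 239
G = 6E₁₆ = 110
B = F4₁₆ = 244
= RGB(239, 110, 244)


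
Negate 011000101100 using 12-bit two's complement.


Original: 011000101100
Step 1 - Invert all bits: 100111010011
Step 2 - Add 1: 100111010011 + 1
= 100111010100 (represents -1580)


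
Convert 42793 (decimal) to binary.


Divide by 2 repeatedly:
42793 ÷ 2 = 21396 remainder 1
21396 ÷ 2 = 10698 remainder 0
10698 ÷ 2 = 5349 remainder 0
5349 ÷ 2 = 2674 remainder 1
2674 ÷ 2 = 1337 remainder 0
1337 ÷ 2 = 668 remainder 1
668 ÷ 2 = 334 remainder 0
334 ÷ 2 = 167 remainder 0
167 ÷ 2 = 83 remainder 1
83 ÷ 2 = 41 remainder 1
41 ÷ 2 = 20 remainder 1
20 ÷ 2 = 10 remainder 0
10 ÷ 2 = 5 remainder 0
5 ÷ 2 = 2 remainder 1
2 ÷ 2 = 1 remainder 0
1 ÷ 2 = 0 remainder 1
Reading remainders bottom-up:
= 1010011100101001


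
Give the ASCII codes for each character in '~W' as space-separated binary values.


String: '~W'  (2 characters)
Per-character ASCII lookup:
  '~': special character: '~' = 126 → 1111110
  'W': uppercase starts at 65: 'W' = 65 + 22 = 87 → 1010111
= 1111110 1010111


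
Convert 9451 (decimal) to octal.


Divide by 8 repeatedly:
9451 ÷ 8 = 1181 remainder 3
1181 ÷ 8 = 147 remainder 5
147 ÷ 8 = 18 remainder 3
18 ÷ 8 = 2 remainder 2
2 ÷ 8 = 0 remainder 2
Reading remainders bottom-up:
= 0o22353


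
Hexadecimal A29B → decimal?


Positional values:
Position 0: B × 16^0 = 11 × 1 = 11
Position 1: 9 × 16^1 = 9 × 16 = 144
Position 2: 2 × 16^2 = 2 × 256 = 512
Position 3: A × 16^3 = 10 × 4096 = 40960
Sum = 11 + 144 + 512 + 40960
= 41627


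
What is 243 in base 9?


Divide by 9 repeatedly:
243 ÷ 9 = 27 remainder 0
27 ÷ 9 = 3 remainder 0
3 ÷ 9 = 0 remainder 3
Reading remainders bottom-up:
= 300


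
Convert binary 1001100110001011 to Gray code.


Binary: 1001100110001011
Gray code: G = B XOR (B >> 1)
B >> 1 = 0100110011000101
1001100110001011 XOR 0100110011000101:
  1 XOR 0 = 1
  0 XOR 1 = 1
  0 XOR 0 = 0
  1 XOR 0 = 1
  1 XOR 1 = 0
  0 XOR 1 = 1
  0 XOR 0 = 0
  1 XOR 0 = 1
  1 XOR 1 = 0
  0 XOR 1 = 1
  0 XOR 0 = 0
  0 XOR 0 = 0
  1 XOR 0 = 1
  0 XOR 1 = 1
  1 XOR 0 = 1
  1 XOR 1 = 0
= 1101010101001110


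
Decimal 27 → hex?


Divide by 16 repeatedly:
27 ÷ 16 = 1 remainder 11 (B)
1 ÷ 16 = 0 remainder 1 (1)
Reading remainders bottom-up:
= 0x1B


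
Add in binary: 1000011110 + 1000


Align and add column by column (LSB to MSB, carry propagating):
  01000011110
+ 00000001000
  -----------
  col 0: 0 + 0 + 0 (carry in) = 0 → bit 0, carry out 0
  col 1: 1 + 0 + 0 (carry in) = 1 → bit 1, carry out 0
  col 2: 1 + 0 + 0 (carry in) = 1 → bit 1, carry out 0
  col 3: 1 + 1 + 0 (carry in) = 2 → bit 0, carry out 1
  col 4: 1 + 0 + 1 (carry in) = 2 → bit 0, carry out 1
  col 5: 0 + 0 + 1 (carry in) = 1 → bit 1, carry out 0
  col 6: 0 + 0 + 0 (carry in) = 0 → bit 0, carry out 0
  col 7: 0 + 0 + 0 (carry in) = 0 → bit 0, carry out 0
  col 8: 0 + 0 + 0 (carry in) = 0 → bit 0, carry out 0
  col 9: 1 + 0 + 0 (carry in) = 1 → bit 1, carry out 0
  col 10: 0 + 0 + 0 (carry in) = 0 → bit 0, carry out 0
Reading bits MSB→LSB: 01000100110
Strip leading zeros: 1000100110
= 1000100110


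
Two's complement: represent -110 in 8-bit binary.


Original: 01101110
Step 1 - Invert all bits: 10010001
Step 2 - Add 1: 10010001 + 1
= 10010010 (represents -110)


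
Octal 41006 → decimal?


Positional values:
Position 0: 6 × 8^0 = 6
Position 1: 0 × 8^1 = 0
Position 2: 0 × 8^2 = 0
Position 3: 1 × 8^3 = 512
Position 4: 4 × 8^4 = 16384
Sum = 6 + 0 + 0 + 512 + 16384
= 16902


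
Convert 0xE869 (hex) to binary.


Each hex digit → 4 binary bits:
  E = 1110
  8 = 1000
  6 = 0110
  9 = 1001
Concatenate: 1110 1000 0110 1001
= 1110100001101001


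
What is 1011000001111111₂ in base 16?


Group into 4-bit nibbles: 1011000001111111
  1011 = B
  0000 = 0
  0111 = 7
  1111 = F
= 0xB07F


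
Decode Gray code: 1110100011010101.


Gray code: 1110100011010101
MSB stays the same: 1
Each subsequent bit = prev_binary XOR current_gray:
  B[1] = 1 XOR 1 = 0
  B[2] = 0 XOR 1 = 1
  B[3] = 1 XOR 0 = 1
  B[4] = 1 XOR 1 = 0
  B[5] = 0 XOR 0 = 0
  B[6] = 0 XOR 0 = 0
  B[7] = 0 XOR 0 = 0
  B[8] = 0 XOR 1 = 1
  B[9] = 1 XOR 1 = 0
  B[10] = 0 XOR 0 = 0
  B[11] = 0 XOR 1 = 1
  B[12] = 1 XOR 0 = 1
  B[13] = 1 XOR 1 = 0
  B[14] = 0 XOR 0 = 0
  B[15] = 0 XOR 1 = 1
= 1011000010011001 (45209 decimal)


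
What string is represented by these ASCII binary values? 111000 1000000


Codes (binary): 111000 1000000
Per-code ASCII lookup:
  111000 = 56  (range 48-57: digits, 56 - 48 = 8) → '8'
  1000000 = 64  (special character) → '@'
= '8@'


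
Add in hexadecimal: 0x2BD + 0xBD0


Align and add column by column (LSB to MSB, each column mod 16 with carry):
  02BD
+ 0BD0
  ----
  col 0: D(13) + 0(0) + 0 (carry in) = 13 → D(13), carry out 0
  col 1: B(11) + D(13) + 0 (carry in) = 24 → 8(8), carry out 1
  col 2: 2(2) + B(11) + 1 (carry in) = 14 → E(14), carry out 0
  col 3: 0(0) + 0(0) + 0 (carry in) = 0 → 0(0), carry out 0
Reading digits MSB→LSB: 0E8D
Strip leading zeros: E8D
= 0xE8D


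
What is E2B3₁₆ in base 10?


Positional values:
Position 0: 3 × 16^0 = 3 × 1 = 3
Position 1: B × 16^1 = 11 × 16 = 176
Position 2: 2 × 16^2 = 2 × 256 = 512
Position 3: E × 16^3 = 14 × 4096 = 57344
Sum = 3 + 176 + 512 + 57344
= 58035


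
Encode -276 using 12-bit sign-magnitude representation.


Sign bit: 1 (negative)
Magnitude: 276 = 00100010100
= 100100010100


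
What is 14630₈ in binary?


Each octal digit → 3 binary bits:
  1 = 001
  4 = 100
  6 = 110
  3 = 011
  0 = 000
Concatenate: 001 100 110 011 000
= 001100110011000


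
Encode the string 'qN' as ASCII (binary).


String: 'qN'  (2 characters)
Per-character ASCII lookup:
  'q': lowercase starts at 97: 'q' = 97 + 16 = 113 → 1110001
  'N': uppercase starts at 65: 'N' = 65 + 13 = 78 → 1001110
= 1110001 1001110


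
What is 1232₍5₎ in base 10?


Positional values (base 5):
  2 × 5^0 = 2 × 1 = 2
  3 × 5^1 = 3 × 5 = 15
  2 × 5^2 = 2 × 25 = 50
  1 × 5^3 = 1 × 125 = 125
Sum = 2 + 15 + 50 + 125
= 192


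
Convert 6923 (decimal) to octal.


Divide by 8 repeatedly:
6923 ÷ 8 = 865 remainder 3
865 ÷ 8 = 108 remainder 1
108 ÷ 8 = 13 remainder 4
13 ÷ 8 = 1 remainder 5
1 ÷ 8 = 0 remainder 1
Reading remainders bottom-up:
= 0o15413


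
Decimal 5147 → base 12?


Divide by 12 repeatedly:
5147 ÷ 12 = 428 remainder 11
428 ÷ 12 = 35 remainder 8
35 ÷ 12 = 2 remainder 11
2 ÷ 12 = 0 remainder 2
Reading remainders bottom-up:
= 2B8B


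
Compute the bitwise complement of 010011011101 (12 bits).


Original: 010011011101
Invert all bits:
  bit 0: 0 → 1
  bit 1: 1 → 0
  bit 2: 0 → 1
  bit 3: 0 → 1
  bit 4: 1 → 0
  bit 5: 1 → 0
  bit 6: 0 → 1
  bit 7: 1 → 0
  bit 8: 1 → 0
  bit 9: 1 → 0
  bit 10: 0 → 1
  bit 11: 1 → 0
= 101100100010


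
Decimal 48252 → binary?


Divide by 2 repeatedly:
48252 ÷ 2 = 24126 remainder 0
24126 ÷ 2 = 12063 remainder 0
12063 ÷ 2 = 6031 remainder 1
6031 ÷ 2 = 3015 remainder 1
3015 ÷ 2 = 1507 remainder 1
1507 ÷ 2 = 753 remainder 1
753 ÷ 2 = 376 remainder 1
376 ÷ 2 = 188 remainder 0
188 ÷ 2 = 94 remainder 0
94 ÷ 2 = 47 remainder 0
47 ÷ 2 = 23 remainder 1
23 ÷ 2 = 11 remainder 1
11 ÷ 2 = 5 remainder 1
5 ÷ 2 = 2 remainder 1
2 ÷ 2 = 1 remainder 0
1 ÷ 2 = 0 remainder 1
Reading remainders bottom-up:
= 1011110001111100


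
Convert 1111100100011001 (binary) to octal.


Group into 3-bit groups: 001111100100011001
  001 = 1
  111 = 7
  100 = 4
  100 = 4
  011 = 3
  001 = 1
= 0o174431


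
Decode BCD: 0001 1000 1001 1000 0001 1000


Each 4-bit group → digit:
  0001 → 1
  1000 → 8
  1001 → 9
  1000 → 8
  0001 → 1
  1000 → 8
= 189818


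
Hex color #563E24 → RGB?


Hex: #563E24
R = 56₁₆ = 86
G = 3E₁₆ = 62
B = 24₁₆ = 36
= RGB(86, 62, 36)


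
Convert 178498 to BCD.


Each digit → 4-bit binary:
  1 → 0001
  7 → 0111
  8 → 1000
  4 → 0100
  9 → 1001
  8 → 1000
= 0001 0111 1000 0100 1001 1000


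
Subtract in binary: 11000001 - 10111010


Align and subtract column by column (LSB to MSB, borrowing when needed):
  11000001
- 10111010
  --------
  col 0: (1 - 0 borrow-in) - 0 → 1 - 0 = 1, borrow out 0
  col 1: (0 - 0 borrow-in) - 1 → borrow from next column: (0+2) - 1 = 1, borrow out 1
  col 2: (0 - 1 borrow-in) - 0 → borrow from next column: (-1+2) - 0 = 1, borrow out 1
  col 3: (0 - 1 borrow-in) - 1 → borrow from next column: (-1+2) - 1 = 0, borrow out 1
  col 4: (0 - 1 borrow-in) - 1 → borrow from next column: (-1+2) - 1 = 0, borrow out 1
  col 5: (0 - 1 borrow-in) - 1 → borrow from next column: (-1+2) - 1 = 0, borrow out 1
  col 6: (1 - 1 borrow-in) - 0 → 0 - 0 = 0, borrow out 0
  col 7: (1 - 0 borrow-in) - 1 → 1 - 1 = 0, borrow out 0
Reading bits MSB→LSB: 00000111
Strip leading zeros: 111
= 111


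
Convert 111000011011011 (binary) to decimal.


Positional values:
Bit 0: 1 × 2^0 = 1
Bit 1: 1 × 2^1 = 2
Bit 3: 1 × 2^3 = 8
Bit 4: 1 × 2^4 = 16
Bit 6: 1 × 2^6 = 64
Bit 7: 1 × 2^7 = 128
Bit 12: 1 × 2^12 = 4096
Bit 13: 1 × 2^13 = 8192
Bit 14: 1 × 2^14 = 16384
Sum = 1 + 2 + 8 + 16 + 64 + 128 + 4096 + 8192 + 16384
= 28891


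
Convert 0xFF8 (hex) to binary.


Each hex digit → 4 binary bits:
  F = 1111
  F = 1111
  8 = 1000
Concatenate: 1111 1111 1000
= 111111111000


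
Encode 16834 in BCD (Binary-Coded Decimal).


Each digit → 4-bit binary:
  1 → 0001
  6 → 0110
  8 → 1000
  3 → 0011
  4 → 0100
= 0001 0110 1000 0011 0100


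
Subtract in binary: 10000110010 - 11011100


Align and subtract column by column (LSB to MSB, borrowing when needed):
  10000110010
- 00011011100
  -----------
  col 0: (0 - 0 borrow-in) - 0 → 0 - 0 = 0, borrow out 0
  col 1: (1 - 0 borrow-in) - 0 → 1 - 0 = 1, borrow out 0
  col 2: (0 - 0 borrow-in) - 1 → borrow from next column: (0+2) - 1 = 1, borrow out 1
  col 3: (0 - 1 borrow-in) - 1 → borrow from next column: (-1+2) - 1 = 0, borrow out 1
  col 4: (1 - 1 borrow-in) - 1 → borrow from next column: (0+2) - 1 = 1, borrow out 1
  col 5: (1 - 1 borrow-in) - 0 → 0 - 0 = 0, borrow out 0
  col 6: (0 - 0 borrow-in) - 1 → borrow from next column: (0+2) - 1 = 1, borrow out 1
  col 7: (0 - 1 borrow-in) - 1 → borrow from next column: (-1+2) - 1 = 0, borrow out 1
  col 8: (0 - 1 borrow-in) - 0 → borrow from next column: (-1+2) - 0 = 1, borrow out 1
  col 9: (0 - 1 borrow-in) - 0 → borrow from next column: (-1+2) - 0 = 1, borrow out 1
  col 10: (1 - 1 borrow-in) - 0 → 0 - 0 = 0, borrow out 0
Reading bits MSB→LSB: 01101010110
Strip leading zeros: 1101010110
= 1101010110


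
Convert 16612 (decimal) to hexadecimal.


Divide by 16 repeatedly:
16612 ÷ 16 = 1038 remainder 4 (4)
1038 ÷ 16 = 64 remainder 14 (E)
64 ÷ 16 = 4 remainder 0 (0)
4 ÷ 16 = 0 remainder 4 (4)
Reading remainders bottom-up:
= 0x40E4


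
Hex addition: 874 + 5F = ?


Align and add column by column (LSB to MSB, each column mod 16 with carry):
  0874
+ 005F
  ----
  col 0: 4(4) + F(15) + 0 (carry in) = 19 → 3(3), carry out 1
  col 1: 7(7) + 5(5) + 1 (carry in) = 13 → D(13), carry out 0
  col 2: 8(8) + 0(0) + 0 (carry in) = 8 → 8(8), carry out 0
  col 3: 0(0) + 0(0) + 0 (carry in) = 0 → 0(0), carry out 0
Reading digits MSB→LSB: 08D3
Strip leading zeros: 8D3
= 0x8D3


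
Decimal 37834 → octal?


Divide by 8 repeatedly:
37834 ÷ 8 = 4729 remainder 2
4729 ÷ 8 = 591 remainder 1
591 ÷ 8 = 73 remainder 7
73 ÷ 8 = 9 remainder 1
9 ÷ 8 = 1 remainder 1
1 ÷ 8 = 0 remainder 1
Reading remainders bottom-up:
= 0o111712


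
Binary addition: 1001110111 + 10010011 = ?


Align and add column by column (LSB to MSB, carry propagating):
  01001110111
+ 00010010011
  -----------
  col 0: 1 + 1 + 0 (carry in) = 2 → bit 0, carry out 1
  col 1: 1 + 1 + 1 (carry in) = 3 → bit 1, carry out 1
  col 2: 1 + 0 + 1 (carry in) = 2 → bit 0, carry out 1
  col 3: 0 + 0 + 1 (carry in) = 1 → bit 1, carry out 0
  col 4: 1 + 1 + 0 (carry in) = 2 → bit 0, carry out 1
  col 5: 1 + 0 + 1 (carry in) = 2 → bit 0, carry out 1
  col 6: 1 + 0 + 1 (carry in) = 2 → bit 0, carry out 1
  col 7: 0 + 1 + 1 (carry in) = 2 → bit 0, carry out 1
  col 8: 0 + 0 + 1 (carry in) = 1 → bit 1, carry out 0
  col 9: 1 + 0 + 0 (carry in) = 1 → bit 1, carry out 0
  col 10: 0 + 0 + 0 (carry in) = 0 → bit 0, carry out 0
Reading bits MSB→LSB: 01100001010
Strip leading zeros: 1100001010
= 1100001010


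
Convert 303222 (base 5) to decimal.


Positional values (base 5):
  2 × 5^0 = 2 × 1 = 2
  2 × 5^1 = 2 × 5 = 10
  2 × 5^2 = 2 × 25 = 50
  3 × 5^3 = 3 × 125 = 375
  0 × 5^4 = 0 × 625 = 0
  3 × 5^5 = 3 × 3125 = 9375
Sum = 2 + 10 + 50 + 375 + 0 + 9375
= 9812


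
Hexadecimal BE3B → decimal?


Positional values:
Position 0: B × 16^0 = 11 × 1 = 11
Position 1: 3 × 16^1 = 3 × 16 = 48
Position 2: E × 16^2 = 14 × 256 = 3584
Position 3: B × 16^3 = 11 × 4096 = 45056
Sum = 11 + 48 + 3584 + 45056
= 48699


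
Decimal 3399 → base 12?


Divide by 12 repeatedly:
3399 ÷ 12 = 283 remainder 3
283 ÷ 12 = 23 remainder 7
23 ÷ 12 = 1 remainder 11
1 ÷ 12 = 0 remainder 1
Reading remainders bottom-up:
= 1B73


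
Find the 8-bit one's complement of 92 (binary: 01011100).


Original: 01011100
Invert all bits:
  bit 0: 0 → 1
  bit 1: 1 → 0
  bit 2: 0 → 1
  bit 3: 1 → 0
  bit 4: 1 → 0
  bit 5: 1 → 0
  bit 6: 0 → 1
  bit 7: 0 → 1
= 10100011


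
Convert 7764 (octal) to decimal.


Positional values:
Position 0: 4 × 8^0 = 4
Position 1: 6 × 8^1 = 48
Position 2: 7 × 8^2 = 448
Position 3: 7 × 8^3 = 3584
Sum = 4 + 48 + 448 + 3584
= 4084


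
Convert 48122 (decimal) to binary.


Divide by 2 repeatedly:
48122 ÷ 2 = 24061 remainder 0
24061 ÷ 2 = 12030 remainder 1
12030 ÷ 2 = 6015 remainder 0
6015 ÷ 2 = 3007 remainder 1
3007 ÷ 2 = 1503 remainder 1
1503 ÷ 2 = 751 remainder 1
751 ÷ 2 = 375 remainder 1
375 ÷ 2 = 187 remainder 1
187 ÷ 2 = 93 remainder 1
93 ÷ 2 = 46 remainder 1
46 ÷ 2 = 23 remainder 0
23 ÷ 2 = 11 remainder 1
11 ÷ 2 = 5 remainder 1
5 ÷ 2 = 2 remainder 1
2 ÷ 2 = 1 remainder 0
1 ÷ 2 = 0 remainder 1
Reading remainders bottom-up:
= 1011101111111010


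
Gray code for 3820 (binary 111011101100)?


Binary: 111011101100
Gray code: G = B XOR (B >> 1)
B >> 1 = 011101110110
111011101100 XOR 011101110110:
  1 XOR 0 = 1
  1 XOR 1 = 0
  1 XOR 1 = 0
  0 XOR 1 = 1
  1 XOR 0 = 1
  1 XOR 1 = 0
  1 XOR 1 = 0
  0 XOR 1 = 1
  1 XOR 0 = 1
  1 XOR 1 = 0
  0 XOR 1 = 1
  0 XOR 0 = 0
= 100110011010


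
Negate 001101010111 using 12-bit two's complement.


Original: 001101010111
Step 1 - Invert all bits: 110010101000
Step 2 - Add 1: 110010101000 + 1
= 110010101001 (represents -855)


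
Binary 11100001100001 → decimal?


Positional values:
Bit 0: 1 × 2^0 = 1
Bit 5: 1 × 2^5 = 32
Bit 6: 1 × 2^6 = 64
Bit 11: 1 × 2^11 = 2048
Bit 12: 1 × 2^12 = 4096
Bit 13: 1 × 2^13 = 8192
Sum = 1 + 32 + 64 + 2048 + 4096 + 8192
= 14433


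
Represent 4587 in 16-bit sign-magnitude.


Sign bit: 0 (positive)
Magnitude: 4587 = 001000111101011
= 0001000111101011


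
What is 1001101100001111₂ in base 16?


Group into 4-bit nibbles: 1001101100001111
  1001 = 9
  1011 = B
  0000 = 0
  1111 = F
= 0x9B0F


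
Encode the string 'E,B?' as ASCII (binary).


String: 'E,B?'  (4 characters)
Per-character ASCII lookup:
  'E': uppercase starts at 65: 'E' = 65 + 4 = 69 → 1000101
  ',': special character: ',' = 44 → 101100
  'B': uppercase starts at 65: 'B' = 65 + 1 = 66 → 1000010
  '?': special character: '?' = 63 → 111111
= 1000101 101100 1000010 111111


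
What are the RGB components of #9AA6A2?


Hex: #9AA6A2
R = 9A₁₆ = 154
G = A6₁₆ = 166
B = A2₁₆ = 162
= RGB(154, 166, 162)


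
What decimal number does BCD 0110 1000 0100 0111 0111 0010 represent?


Each 4-bit group → digit:
  0110 → 6
  1000 → 8
  0100 → 4
  0111 → 7
  0111 → 7
  0010 → 2
= 684772


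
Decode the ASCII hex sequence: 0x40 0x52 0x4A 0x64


Codes (hex): 0x40 0x52 0x4A 0x64
Per-code ASCII lookup:
  0x40 = 64  (special character) → '@'
  0x52 = 82  (range 65-90: uppercase, 82 - 65 = 17) → 'R'
  0x4A = 74  (range 65-90: uppercase, 74 - 65 = 9) → 'J'
  0x64 = 100  (range 97-122: lowercase, 100 - 97 = 3) → 'd'
= '@RJd'


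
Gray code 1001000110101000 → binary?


Gray code: 1001000110101000
MSB stays the same: 1
Each subsequent bit = prev_binary XOR current_gray:
  B[1] = 1 XOR 0 = 1
  B[2] = 1 XOR 0 = 1
  B[3] = 1 XOR 1 = 0
  B[4] = 0 XOR 0 = 0
  B[5] = 0 XOR 0 = 0
  B[6] = 0 XOR 0 = 0
  B[7] = 0 XOR 1 = 1
  B[8] = 1 XOR 1 = 0
  B[9] = 0 XOR 0 = 0
  B[10] = 0 XOR 1 = 1
  B[11] = 1 XOR 0 = 1
  B[12] = 1 XOR 1 = 0
  B[13] = 0 XOR 0 = 0
  B[14] = 0 XOR 0 = 0
  B[15] = 0 XOR 0 = 0
= 1110000100110000 (57648 decimal)


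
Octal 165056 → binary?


Each octal digit → 3 binary bits:
  1 = 001
  6 = 110
  5 = 101
  0 = 000
  5 = 101
  6 = 110
Concatenate: 001 110 101 000 101 110
= 001110101000101110


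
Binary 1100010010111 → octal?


Group into 3-bit groups: 001100010010111
  001 = 1
  100 = 4
  010 = 2
  010 = 2
  111 = 7
= 0o14227


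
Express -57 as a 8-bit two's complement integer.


Original: 00111001
Step 1 - Invert all bits: 11000110
Step 2 - Add 1: 11000110 + 1
= 11000111 (represents -57)


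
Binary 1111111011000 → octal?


Group into 3-bit groups: 001111111011000
  001 = 1
  111 = 7
  111 = 7
  011 = 3
  000 = 0
= 0o17730


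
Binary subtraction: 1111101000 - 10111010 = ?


Align and subtract column by column (LSB to MSB, borrowing when needed):
  1111101000
- 0010111010
  ----------
  col 0: (0 - 0 borrow-in) - 0 → 0 - 0 = 0, borrow out 0
  col 1: (0 - 0 borrow-in) - 1 → borrow from next column: (0+2) - 1 = 1, borrow out 1
  col 2: (0 - 1 borrow-in) - 0 → borrow from next column: (-1+2) - 0 = 1, borrow out 1
  col 3: (1 - 1 borrow-in) - 1 → borrow from next column: (0+2) - 1 = 1, borrow out 1
  col 4: (0 - 1 borrow-in) - 1 → borrow from next column: (-1+2) - 1 = 0, borrow out 1
  col 5: (1 - 1 borrow-in) - 1 → borrow from next column: (0+2) - 1 = 1, borrow out 1
  col 6: (1 - 1 borrow-in) - 0 → 0 - 0 = 0, borrow out 0
  col 7: (1 - 0 borrow-in) - 1 → 1 - 1 = 0, borrow out 0
  col 8: (1 - 0 borrow-in) - 0 → 1 - 0 = 1, borrow out 0
  col 9: (1 - 0 borrow-in) - 0 → 1 - 0 = 1, borrow out 0
Reading bits MSB→LSB: 1100101110
Strip leading zeros: 1100101110
= 1100101110


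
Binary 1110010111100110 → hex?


Group into 4-bit nibbles: 1110010111100110
  1110 = E
  0101 = 5
  1110 = E
  0110 = 6
= 0xE5E6


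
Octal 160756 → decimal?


Positional values:
Position 0: 6 × 8^0 = 6
Position 1: 5 × 8^1 = 40
Position 2: 7 × 8^2 = 448
Position 3: 0 × 8^3 = 0
Position 4: 6 × 8^4 = 24576
Position 5: 1 × 8^5 = 32768
Sum = 6 + 40 + 448 + 0 + 24576 + 32768
= 57838


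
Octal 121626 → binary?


Each octal digit → 3 binary bits:
  1 = 001
  2 = 010
  1 = 001
  6 = 110
  2 = 010
  6 = 110
Concatenate: 001 010 001 110 010 110
= 001010001110010110


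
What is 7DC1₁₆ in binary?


Each hex digit → 4 binary bits:
  7 = 0111
  D = 1101
  C = 1100
  1 = 0001
Concatenate: 0111 1101 1100 0001
= 0111110111000001


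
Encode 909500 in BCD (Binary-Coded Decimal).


Each digit → 4-bit binary:
  9 → 1001
  0 → 0000
  9 → 1001
  5 → 0101
  0 → 0000
  0 → 0000
= 1001 0000 1001 0101 0000 0000


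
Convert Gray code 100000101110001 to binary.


Gray code: 100000101110001
MSB stays the same: 1
Each subsequent bit = prev_binary XOR current_gray:
  B[1] = 1 XOR 0 = 1
  B[2] = 1 XOR 0 = 1
  B[3] = 1 XOR 0 = 1
  B[4] = 1 XOR 0 = 1
  B[5] = 1 XOR 0 = 1
  B[6] = 1 XOR 1 = 0
  B[7] = 0 XOR 0 = 0
  B[8] = 0 XOR 1 = 1
  B[9] = 1 XOR 1 = 0
  B[10] = 0 XOR 1 = 1
  B[11] = 1 XOR 0 = 1
  B[12] = 1 XOR 0 = 1
  B[13] = 1 XOR 0 = 1
  B[14] = 1 XOR 1 = 0
= 111111001011110 (32350 decimal)


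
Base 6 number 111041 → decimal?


Positional values (base 6):
  1 × 6^0 = 1 × 1 = 1
  4 × 6^1 = 4 × 6 = 24
  0 × 6^2 = 0 × 36 = 0
  1 × 6^3 = 1 × 216 = 216
  1 × 6^4 = 1 × 1296 = 1296
  1 × 6^5 = 1 × 7776 = 7776
Sum = 1 + 24 + 0 + 216 + 1296 + 7776
= 9313


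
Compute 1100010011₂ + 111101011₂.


Align and add column by column (LSB to MSB, carry propagating):
  01100010011
+ 00111101011
  -----------
  col 0: 1 + 1 + 0 (carry in) = 2 → bit 0, carry out 1
  col 1: 1 + 1 + 1 (carry in) = 3 → bit 1, carry out 1
  col 2: 0 + 0 + 1 (carry in) = 1 → bit 1, carry out 0
  col 3: 0 + 1 + 0 (carry in) = 1 → bit 1, carry out 0
  col 4: 1 + 0 + 0 (carry in) = 1 → bit 1, carry out 0
  col 5: 0 + 1 + 0 (carry in) = 1 → bit 1, carry out 0
  col 6: 0 + 1 + 0 (carry in) = 1 → bit 1, carry out 0
  col 7: 0 + 1 + 0 (carry in) = 1 → bit 1, carry out 0
  col 8: 1 + 1 + 0 (carry in) = 2 → bit 0, carry out 1
  col 9: 1 + 0 + 1 (carry in) = 2 → bit 0, carry out 1
  col 10: 0 + 0 + 1 (carry in) = 1 → bit 1, carry out 0
Reading bits MSB→LSB: 10011111110
Strip leading zeros: 10011111110
= 10011111110


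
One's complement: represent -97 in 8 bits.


Original: 01100001
Invert all bits:
  bit 0: 0 → 1
  bit 1: 1 → 0
  bit 2: 1 → 0
  bit 3: 0 → 1
  bit 4: 0 → 1
  bit 5: 0 → 1
  bit 6: 0 → 1
  bit 7: 1 → 0
= 10011110


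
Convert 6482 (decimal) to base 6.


Divide by 6 repeatedly:
6482 ÷ 6 = 1080 remainder 2
1080 ÷ 6 = 180 remainder 0
180 ÷ 6 = 30 remainder 0
30 ÷ 6 = 5 remainder 0
5 ÷ 6 = 0 remainder 5
Reading remainders bottom-up:
= 50002


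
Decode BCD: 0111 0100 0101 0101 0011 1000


Each 4-bit group → digit:
  0111 → 7
  0100 → 4
  0101 → 5
  0101 → 5
  0011 → 3
  1000 → 8
= 745538


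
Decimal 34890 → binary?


Divide by 2 repeatedly:
34890 ÷ 2 = 17445 remainder 0
17445 ÷ 2 = 8722 remainder 1
8722 ÷ 2 = 4361 remainder 0
4361 ÷ 2 = 2180 remainder 1
2180 ÷ 2 = 1090 remainder 0
1090 ÷ 2 = 545 remainder 0
545 ÷ 2 = 272 remainder 1
272 ÷ 2 = 136 remainder 0
136 ÷ 2 = 68 remainder 0
68 ÷ 2 = 34 remainder 0
34 ÷ 2 = 17 remainder 0
17 ÷ 2 = 8 remainder 1
8 ÷ 2 = 4 remainder 0
4 ÷ 2 = 2 remainder 0
2 ÷ 2 = 1 remainder 0
1 ÷ 2 = 0 remainder 1
Reading remainders bottom-up:
= 1000100001001010


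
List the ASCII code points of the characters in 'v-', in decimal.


String: 'v-'  (2 characters)
Per-character ASCII lookup:
  'v': lowercase starts at 97: 'v' = 97 + 21 = 118
  '-': special character: '-' = 45
= 118 45


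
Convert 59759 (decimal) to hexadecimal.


Divide by 16 repeatedly:
59759 ÷ 16 = 3734 remainder 15 (F)
3734 ÷ 16 = 233 remainder 6 (6)
233 ÷ 16 = 14 remainder 9 (9)
14 ÷ 16 = 0 remainder 14 (E)
Reading remainders bottom-up:
= 0xE96F


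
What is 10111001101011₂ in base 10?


Positional values:
Bit 0: 1 × 2^0 = 1
Bit 1: 1 × 2^1 = 2
Bit 3: 1 × 2^3 = 8
Bit 5: 1 × 2^5 = 32
Bit 6: 1 × 2^6 = 64
Bit 9: 1 × 2^9 = 512
Bit 10: 1 × 2^10 = 1024
Bit 11: 1 × 2^11 = 2048
Bit 13: 1 × 2^13 = 8192
Sum = 1 + 2 + 8 + 32 + 64 + 512 + 1024 + 2048 + 8192
= 11883


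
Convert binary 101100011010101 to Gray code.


Binary: 101100011010101
Gray code: G = B XOR (B >> 1)
B >> 1 = 010110001101010
101100011010101 XOR 010110001101010:
  1 XOR 0 = 1
  0 XOR 1 = 1
  1 XOR 0 = 1
  1 XOR 1 = 0
  0 XOR 1 = 1
  0 XOR 0 = 0
  0 XOR 0 = 0
  1 XOR 0 = 1
  1 XOR 1 = 0
  0 XOR 1 = 1
  1 XOR 0 = 1
  0 XOR 1 = 1
  1 XOR 0 = 1
  0 XOR 1 = 1
  1 XOR 0 = 1
= 111010010111111


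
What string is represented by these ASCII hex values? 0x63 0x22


Codes (hex): 0x63 0x22
Per-code ASCII lookup:
  0x63 = 99  (range 97-122: lowercase, 99 - 97 = 2) → 'c'
  0x22 = 34  (special character) → '"'
= 'c"'


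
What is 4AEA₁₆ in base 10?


Positional values:
Position 0: A × 16^0 = 10 × 1 = 10
Position 1: E × 16^1 = 14 × 16 = 224
Position 2: A × 16^2 = 10 × 256 = 2560
Position 3: 4 × 16^3 = 4 × 4096 = 16384
Sum = 10 + 224 + 2560 + 16384
= 19178


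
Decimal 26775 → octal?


Divide by 8 repeatedly:
26775 ÷ 8 = 3346 remainder 7
3346 ÷ 8 = 418 remainder 2
418 ÷ 8 = 52 remainder 2
52 ÷ 8 = 6 remainder 4
6 ÷ 8 = 0 remainder 6
Reading remainders bottom-up:
= 0o64227


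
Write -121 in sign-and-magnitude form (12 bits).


Sign bit: 1 (negative)
Magnitude: 121 = 00001111001
= 100001111001


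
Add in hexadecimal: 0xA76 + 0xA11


Align and add column by column (LSB to MSB, each column mod 16 with carry):
  0A76
+ 0A11
  ----
  col 0: 6(6) + 1(1) + 0 (carry in) = 7 → 7(7), carry out 0
  col 1: 7(7) + 1(1) + 0 (carry in) = 8 → 8(8), carry out 0
  col 2: A(10) + A(10) + 0 (carry in) = 20 → 4(4), carry out 1
  col 3: 0(0) + 0(0) + 1 (carry in) = 1 → 1(1), carry out 0
Reading digits MSB→LSB: 1487
Strip leading zeros: 1487
= 0x1487


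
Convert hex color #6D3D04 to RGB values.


Hex: #6D3D04
R = 6D₁₆ = 109
G = 3D₁₆ = 61
B = 04₁₆ = 4
= RGB(109, 61, 4)


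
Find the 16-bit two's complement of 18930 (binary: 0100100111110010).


Original: 0100100111110010
Step 1 - Invert all bits: 1011011000001101
Step 2 - Add 1: 1011011000001101 + 1
= 1011011000001110 (represents -18930)


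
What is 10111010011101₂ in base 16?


Group into 4-bit nibbles: 0010111010011101
  0010 = 2
  1110 = E
  1001 = 9
  1101 = D
= 0x2E9D


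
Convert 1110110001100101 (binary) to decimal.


Positional values:
Bit 0: 1 × 2^0 = 1
Bit 2: 1 × 2^2 = 4
Bit 5: 1 × 2^5 = 32
Bit 6: 1 × 2^6 = 64
Bit 10: 1 × 2^10 = 1024
Bit 11: 1 × 2^11 = 2048
Bit 13: 1 × 2^13 = 8192
Bit 14: 1 × 2^14 = 16384
Bit 15: 1 × 2^15 = 32768
Sum = 1 + 4 + 32 + 64 + 1024 + 2048 + 8192 + 16384 + 32768
= 60517


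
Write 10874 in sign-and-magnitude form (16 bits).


Sign bit: 0 (positive)
Magnitude: 10874 = 010101001111010
= 0010101001111010


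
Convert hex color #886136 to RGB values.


Hex: #886136
R = 88₁₆ = 136
G = 61₁₆ = 97
B = 36₁₆ = 54
= RGB(136, 97, 54)


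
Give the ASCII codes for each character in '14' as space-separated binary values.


String: '14'  (2 characters)
Per-character ASCII lookup:
  '1': digits start at 48: '1' = 48 + 1 = 49 → 110001
  '4': digits start at 48: '4' = 48 + 4 = 52 → 110100
= 110001 110100


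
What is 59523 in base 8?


Divide by 8 repeatedly:
59523 ÷ 8 = 7440 remainder 3
7440 ÷ 8 = 930 remainder 0
930 ÷ 8 = 116 remainder 2
116 ÷ 8 = 14 remainder 4
14 ÷ 8 = 1 remainder 6
1 ÷ 8 = 0 remainder 1
Reading remainders bottom-up:
= 0o164203


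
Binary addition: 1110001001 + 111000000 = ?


Align and add column by column (LSB to MSB, carry propagating):
  01110001001
+ 00111000000
  -----------
  col 0: 1 + 0 + 0 (carry in) = 1 → bit 1, carry out 0
  col 1: 0 + 0 + 0 (carry in) = 0 → bit 0, carry out 0
  col 2: 0 + 0 + 0 (carry in) = 0 → bit 0, carry out 0
  col 3: 1 + 0 + 0 (carry in) = 1 → bit 1, carry out 0
  col 4: 0 + 0 + 0 (carry in) = 0 → bit 0, carry out 0
  col 5: 0 + 0 + 0 (carry in) = 0 → bit 0, carry out 0
  col 6: 0 + 1 + 0 (carry in) = 1 → bit 1, carry out 0
  col 7: 1 + 1 + 0 (carry in) = 2 → bit 0, carry out 1
  col 8: 1 + 1 + 1 (carry in) = 3 → bit 1, carry out 1
  col 9: 1 + 0 + 1 (carry in) = 2 → bit 0, carry out 1
  col 10: 0 + 0 + 1 (carry in) = 1 → bit 1, carry out 0
Reading bits MSB→LSB: 10101001001
Strip leading zeros: 10101001001
= 10101001001


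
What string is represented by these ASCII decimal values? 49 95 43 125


Codes (decimal): 49 95 43 125
Per-code ASCII lookup:
  49  (range 48-57: digits, 49 - 48 = 1) → '1'
  95  (special character) → '_'
  43  (special character) → '+'
  125  (special character) → '}'
= '1_+}'


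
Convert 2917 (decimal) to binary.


Divide by 2 repeatedly:
2917 ÷ 2 = 1458 remainder 1
1458 ÷ 2 = 729 remainder 0
729 ÷ 2 = 364 remainder 1
364 ÷ 2 = 182 remainder 0
182 ÷ 2 = 91 remainder 0
91 ÷ 2 = 45 remainder 1
45 ÷ 2 = 22 remainder 1
22 ÷ 2 = 11 remainder 0
11 ÷ 2 = 5 remainder 1
5 ÷ 2 = 2 remainder 1
2 ÷ 2 = 1 remainder 0
1 ÷ 2 = 0 remainder 1
Reading remainders bottom-up:
= 101101100101


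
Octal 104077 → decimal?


Positional values:
Position 0: 7 × 8^0 = 7
Position 1: 7 × 8^1 = 56
Position 2: 0 × 8^2 = 0
Position 3: 4 × 8^3 = 2048
Position 4: 0 × 8^4 = 0
Position 5: 1 × 8^5 = 32768
Sum = 7 + 56 + 0 + 2048 + 0 + 32768
= 34879


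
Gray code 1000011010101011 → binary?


Gray code: 1000011010101011
MSB stays the same: 1
Each subsequent bit = prev_binary XOR current_gray:
  B[1] = 1 XOR 0 = 1
  B[2] = 1 XOR 0 = 1
  B[3] = 1 XOR 0 = 1
  B[4] = 1 XOR 0 = 1
  B[5] = 1 XOR 1 = 0
  B[6] = 0 XOR 1 = 1
  B[7] = 1 XOR 0 = 1
  B[8] = 1 XOR 1 = 0
  B[9] = 0 XOR 0 = 0
  B[10] = 0 XOR 1 = 1
  B[11] = 1 XOR 0 = 1
  B[12] = 1 XOR 1 = 0
  B[13] = 0 XOR 0 = 0
  B[14] = 0 XOR 1 = 1
  B[15] = 1 XOR 1 = 0
= 1111101100110010 (64306 decimal)


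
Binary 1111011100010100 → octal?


Group into 3-bit groups: 001111011100010100
  001 = 1
  111 = 7
  011 = 3
  100 = 4
  010 = 2
  100 = 4
= 0o173424


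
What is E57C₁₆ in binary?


Each hex digit → 4 binary bits:
  E = 1110
  5 = 0101
  7 = 0111
  C = 1100
Concatenate: 1110 0101 0111 1100
= 1110010101111100


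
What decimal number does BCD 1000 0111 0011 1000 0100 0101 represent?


Each 4-bit group → digit:
  1000 → 8
  0111 → 7
  0011 → 3
  1000 → 8
  0100 → 4
  0101 → 5
= 873845


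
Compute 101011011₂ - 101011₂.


Align and subtract column by column (LSB to MSB, borrowing when needed):
  101011011
- 000101011
  ---------
  col 0: (1 - 0 borrow-in) - 1 → 1 - 1 = 0, borrow out 0
  col 1: (1 - 0 borrow-in) - 1 → 1 - 1 = 0, borrow out 0
  col 2: (0 - 0 borrow-in) - 0 → 0 - 0 = 0, borrow out 0
  col 3: (1 - 0 borrow-in) - 1 → 1 - 1 = 0, borrow out 0
  col 4: (1 - 0 borrow-in) - 0 → 1 - 0 = 1, borrow out 0
  col 5: (0 - 0 borrow-in) - 1 → borrow from next column: (0+2) - 1 = 1, borrow out 1
  col 6: (1 - 1 borrow-in) - 0 → 0 - 0 = 0, borrow out 0
  col 7: (0 - 0 borrow-in) - 0 → 0 - 0 = 0, borrow out 0
  col 8: (1 - 0 borrow-in) - 0 → 1 - 0 = 1, borrow out 0
Reading bits MSB→LSB: 100110000
Strip leading zeros: 100110000
= 100110000


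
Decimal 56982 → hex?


Divide by 16 repeatedly:
56982 ÷ 16 = 3561 remainder 6 (6)
3561 ÷ 16 = 222 remainder 9 (9)
222 ÷ 16 = 13 remainder 14 (E)
13 ÷ 16 = 0 remainder 13 (D)
Reading remainders bottom-up:
= 0xDE96


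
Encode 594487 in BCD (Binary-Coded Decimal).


Each digit → 4-bit binary:
  5 → 0101
  9 → 1001
  4 → 0100
  4 → 0100
  8 → 1000
  7 → 0111
= 0101 1001 0100 0100 1000 0111


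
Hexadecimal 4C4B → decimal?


Positional values:
Position 0: B × 16^0 = 11 × 1 = 11
Position 1: 4 × 16^1 = 4 × 16 = 64
Position 2: C × 16^2 = 12 × 256 = 3072
Position 3: 4 × 16^3 = 4 × 4096 = 16384
Sum = 11 + 64 + 3072 + 16384
= 19531
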